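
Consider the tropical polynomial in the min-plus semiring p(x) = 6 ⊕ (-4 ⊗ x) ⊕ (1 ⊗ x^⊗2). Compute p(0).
p(0) = -4

A tropical monomial a ⊗ x^⊗i evaluates to a + i · x. Evaluating each term at x = 0:
  Term 0 contributes 6 + 0 · 0 = 6
  Term 1 contributes -4 + 1 · 0 = -4
  Term 2 contributes 1 + 2 · 0 = 1
p(0) = ⊕ of these = min[6, -4, 1] = -4.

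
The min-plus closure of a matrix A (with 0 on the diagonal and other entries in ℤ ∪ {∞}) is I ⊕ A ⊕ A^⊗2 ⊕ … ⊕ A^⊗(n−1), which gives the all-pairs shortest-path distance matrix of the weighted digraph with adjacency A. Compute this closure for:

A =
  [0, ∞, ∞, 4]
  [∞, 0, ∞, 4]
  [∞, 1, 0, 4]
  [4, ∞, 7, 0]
Closure =
  [0, 12, 11, 4]
  [8, 0, 11, 4]
  [8, 1, 0, 4]
  [4, 8, 7, 0]

This is the Floyd-Warshall all-pairs shortest-path computation. For each intermediate vertex k = 0, 1, …, 3, update dist[i][j] ← min(dist[i][j], dist[i][k] + dist[k][j]). The final matrix gives, for each (i, j), the minimum total weight of any directed path from i to j (possibly empty when i = j).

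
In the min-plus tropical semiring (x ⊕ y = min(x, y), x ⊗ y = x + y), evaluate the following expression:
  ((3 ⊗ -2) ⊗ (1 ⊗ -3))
((3 ⊗ -2) ⊗ (1 ⊗ -3)) = -1

Expand innermost to outermost. Recall ⊕ takes the minimum of its arguments and ⊗ takes their sum. Working out the expression ((3 ⊗ -2) ⊗ (1 ⊗ -3)) gives -1.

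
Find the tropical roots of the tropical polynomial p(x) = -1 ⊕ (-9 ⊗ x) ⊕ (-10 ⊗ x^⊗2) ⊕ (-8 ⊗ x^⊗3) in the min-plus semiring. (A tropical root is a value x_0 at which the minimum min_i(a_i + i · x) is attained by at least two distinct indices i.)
Roots: {-2, 1, 8}

Each tropical root is a break point of the lower envelope of the lines y = a_i + i · x (there are 4 lines, with slopes 0, 1, ..., 3). Only the lines that attain the minimum somewhere contribute to roots; other lines are dominated. Here the surviving (envelope) indices are i = 3, i = 2, i = 1, i = 0.
Intersections between consecutive envelope lines give the roots: for adjacent envelope indices i < j the intersection is x = (a_i − a_j) / (j − i). Reading off the sorted break points: {-2, 1, 8}.
Verification: at each break x_0, at least two indices attain the minimum of min_i(a_i + i · x_0).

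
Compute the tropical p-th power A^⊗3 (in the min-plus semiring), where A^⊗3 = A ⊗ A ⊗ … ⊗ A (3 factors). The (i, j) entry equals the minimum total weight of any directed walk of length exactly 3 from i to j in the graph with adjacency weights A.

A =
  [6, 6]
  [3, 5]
A^⊗3 =
  [14, 15]
  [12, 14]

Each entry (A^⊗3)_ij equals the minimum over all length-3 walks i = v_0 → v_1 → … → v_3 = j of Σ_t A[v_t][v_{t+1}]. For example, for (i, j) = (0, 1) we minimise over 4 possible intermediate vertex sequences; the minimum is 15, attained along the walk 0 → 1 → 0 → 1.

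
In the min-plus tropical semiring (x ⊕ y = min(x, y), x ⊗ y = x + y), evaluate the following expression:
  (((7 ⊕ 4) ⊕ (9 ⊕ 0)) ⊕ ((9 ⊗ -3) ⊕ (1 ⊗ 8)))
(((7 ⊕ 4) ⊕ (9 ⊕ 0)) ⊕ ((9 ⊗ -3) ⊕ (1 ⊗ 8))) = 0

Expand innermost to outermost. Recall ⊕ takes the minimum of its arguments and ⊗ takes their sum. Working out the expression (((7 ⊕ 4) ⊕ (9 ⊕ 0)) ⊕ ((9 ⊗ -3) ⊕ (1 ⊗ 8))) gives 0.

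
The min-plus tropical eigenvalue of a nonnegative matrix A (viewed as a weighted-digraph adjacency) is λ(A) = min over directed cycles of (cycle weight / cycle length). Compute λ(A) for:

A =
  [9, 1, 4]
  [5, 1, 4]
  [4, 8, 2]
λ(A) = 1

Enumerate directed cycles and compute their means (weight / length). Sample:
  cycle 0 → 0: weight = 9, length = 1, mean = 9/1 ≈ 9.000
  cycle 1 → 1: weight = 1, length = 1, mean = 1/1 ≈ 1.000
  cycle 2 → 2: weight = 2, length = 1, mean = 2/1 ≈ 2.000
  cycle 0 → 1 → 0: weight = 6, length = 2, mean = 6/2 ≈ 3.000
  cycle 0 → 2 → 0: weight = 8, length = 2, mean = 8/2 ≈ 4.000
  cycle 1 → 0 → 1: weight = 6, length = 2, mean = 6/2 ≈ 3.000
Minimum mean = 1.000, attained e.g. along the cycle 1 → 1 with weight 1 and length 1. So λ(A) = 1/1 = 1.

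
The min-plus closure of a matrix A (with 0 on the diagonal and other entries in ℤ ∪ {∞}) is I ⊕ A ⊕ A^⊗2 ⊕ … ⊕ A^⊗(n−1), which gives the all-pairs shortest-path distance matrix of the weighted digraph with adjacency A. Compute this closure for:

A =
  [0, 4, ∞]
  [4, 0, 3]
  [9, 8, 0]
Closure =
  [0, 4, 7]
  [4, 0, 3]
  [9, 8, 0]

This is the Floyd-Warshall all-pairs shortest-path computation. For each intermediate vertex k = 0, 1, …, 2, update dist[i][j] ← min(dist[i][j], dist[i][k] + dist[k][j]). The final matrix gives, for each (i, j), the minimum total weight of any directed path from i to j (possibly empty when i = j).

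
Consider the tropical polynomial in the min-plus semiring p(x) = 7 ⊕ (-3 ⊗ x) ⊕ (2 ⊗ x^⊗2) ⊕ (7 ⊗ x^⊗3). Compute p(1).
p(1) = -2

A tropical monomial a ⊗ x^⊗i evaluates to a + i · x. Evaluating each term at x = 1:
  Term 0 contributes 7 + 0 · 1 = 7
  Term 1 contributes -3 + 1 · 1 = -2
  Term 2 contributes 2 + 2 · 1 = 4
  Term 3 contributes 7 + 3 · 1 = 10
p(1) = ⊕ of these = min[7, -2, 4, 10] = -2.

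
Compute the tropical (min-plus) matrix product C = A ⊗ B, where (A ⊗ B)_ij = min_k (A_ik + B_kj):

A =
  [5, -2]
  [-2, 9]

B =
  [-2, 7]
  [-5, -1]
A ⊗ B =
  [-7, -3]
  [-4, 5]

Apply the min-plus product entry-by-entry:
  C[0][0] = min over k of (A[0][0] + B[0][0] = 5 + -2 = 3, A[0][1] + B[1][0] = -2 + -5 = -7) = -7 (attained at k = 1)
  C[0][1] = min over k of (A[0][0] + B[0][1] = 5 + 7 = 12, A[0][1] + B[1][1] = -2 + -1 = -3) = -3 (attained at k = 1)
  C[1][0] = min over k of (A[1][0] + B[0][0] = -2 + -2 = -4, A[1][1] + B[1][0] = 9 + -5 = 4) = -4 (attained at k = 0)
  C[1][1] = min over k of (A[1][0] + B[0][1] = -2 + 7 = 5, A[1][1] + B[1][1] = 9 + -1 = 8) = 5 (attained at k = 0)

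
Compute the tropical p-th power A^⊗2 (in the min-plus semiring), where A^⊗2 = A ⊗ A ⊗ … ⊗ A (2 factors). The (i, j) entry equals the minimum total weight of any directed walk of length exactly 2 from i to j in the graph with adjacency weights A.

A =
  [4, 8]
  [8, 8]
A^⊗2 =
  [8, 12]
  [12, 16]

Each entry (A^⊗2)_ij equals the minimum over all length-2 walks i = v_0 → v_1 → … → v_2 = j of Σ_t A[v_t][v_{t+1}]. For example, for (i, j) = (0, 1) we minimise over 2 possible intermediate vertex sequences; the minimum is 12, attained along the walk 0 → 0 → 1.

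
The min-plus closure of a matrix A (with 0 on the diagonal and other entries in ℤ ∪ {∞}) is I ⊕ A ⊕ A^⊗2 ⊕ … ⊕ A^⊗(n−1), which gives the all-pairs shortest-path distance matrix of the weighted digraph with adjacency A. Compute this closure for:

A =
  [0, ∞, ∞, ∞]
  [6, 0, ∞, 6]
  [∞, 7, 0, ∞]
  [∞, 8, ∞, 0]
Closure =
  [0, ∞, ∞, ∞]
  [6, 0, ∞, 6]
  [13, 7, 0, 13]
  [14, 8, ∞, 0]

This is the Floyd-Warshall all-pairs shortest-path computation. For each intermediate vertex k = 0, 1, …, 3, update dist[i][j] ← min(dist[i][j], dist[i][k] + dist[k][j]). The final matrix gives, for each (i, j), the minimum total weight of any directed path from i to j (possibly empty when i = j).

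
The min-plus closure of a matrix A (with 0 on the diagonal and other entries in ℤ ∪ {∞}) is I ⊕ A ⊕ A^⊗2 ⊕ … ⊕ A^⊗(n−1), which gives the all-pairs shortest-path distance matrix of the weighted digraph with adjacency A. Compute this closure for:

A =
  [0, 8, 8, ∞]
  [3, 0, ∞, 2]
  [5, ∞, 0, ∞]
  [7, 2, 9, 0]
Closure =
  [0, 8, 8, 10]
  [3, 0, 11, 2]
  [5, 13, 0, 15]
  [5, 2, 9, 0]

This is the Floyd-Warshall all-pairs shortest-path computation. For each intermediate vertex k = 0, 1, …, 3, update dist[i][j] ← min(dist[i][j], dist[i][k] + dist[k][j]). The final matrix gives, for each (i, j), the minimum total weight of any directed path from i to j (possibly empty when i = j).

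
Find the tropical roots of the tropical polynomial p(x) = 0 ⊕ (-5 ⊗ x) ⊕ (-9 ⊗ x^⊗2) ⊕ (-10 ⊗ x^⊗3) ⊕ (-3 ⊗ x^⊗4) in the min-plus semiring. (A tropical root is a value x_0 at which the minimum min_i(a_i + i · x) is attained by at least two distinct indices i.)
Roots: {-7, 1, 4, 5}

Each tropical root is a break point of the lower envelope of the lines y = a_i + i · x (there are 5 lines, with slopes 0, 1, ..., 4). Only the lines that attain the minimum somewhere contribute to roots; other lines are dominated. Here the surviving (envelope) indices are i = 4, i = 3, i = 2, i = 1, i = 0.
Intersections between consecutive envelope lines give the roots: for adjacent envelope indices i < j the intersection is x = (a_i − a_j) / (j − i). Reading off the sorted break points: {-7, 1, 4, 5}.
Verification: at each break x_0, at least two indices attain the minimum of min_i(a_i + i · x_0).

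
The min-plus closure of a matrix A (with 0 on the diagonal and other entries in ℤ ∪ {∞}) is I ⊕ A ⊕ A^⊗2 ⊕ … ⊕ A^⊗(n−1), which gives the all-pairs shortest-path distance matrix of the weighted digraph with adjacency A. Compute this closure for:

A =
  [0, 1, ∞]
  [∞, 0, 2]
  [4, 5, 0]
Closure =
  [0, 1, 3]
  [6, 0, 2]
  [4, 5, 0]

This is the Floyd-Warshall all-pairs shortest-path computation. For each intermediate vertex k = 0, 1, …, 2, update dist[i][j] ← min(dist[i][j], dist[i][k] + dist[k][j]). The final matrix gives, for each (i, j), the minimum total weight of any directed path from i to j (possibly empty when i = j).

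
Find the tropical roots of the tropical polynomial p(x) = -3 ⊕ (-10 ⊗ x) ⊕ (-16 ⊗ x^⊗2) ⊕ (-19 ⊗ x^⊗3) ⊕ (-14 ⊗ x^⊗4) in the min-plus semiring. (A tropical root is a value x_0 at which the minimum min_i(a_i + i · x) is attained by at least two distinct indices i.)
Roots: {-5, 3, 6, 7}

Each tropical root is a break point of the lower envelope of the lines y = a_i + i · x (there are 5 lines, with slopes 0, 1, ..., 4). Only the lines that attain the minimum somewhere contribute to roots; other lines are dominated. Here the surviving (envelope) indices are i = 4, i = 3, i = 2, i = 1, i = 0.
Intersections between consecutive envelope lines give the roots: for adjacent envelope indices i < j the intersection is x = (a_i − a_j) / (j − i). Reading off the sorted break points: {-5, 3, 6, 7}.
Verification: at each break x_0, at least two indices attain the minimum of min_i(a_i + i · x_0).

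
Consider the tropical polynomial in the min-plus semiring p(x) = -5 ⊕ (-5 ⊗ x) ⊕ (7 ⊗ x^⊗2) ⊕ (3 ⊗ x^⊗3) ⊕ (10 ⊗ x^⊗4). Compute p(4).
p(4) = -5

A tropical monomial a ⊗ x^⊗i evaluates to a + i · x. Evaluating each term at x = 4:
  Term 0 contributes -5 + 0 · 4 = -5
  Term 1 contributes -5 + 1 · 4 = -1
  Term 2 contributes 7 + 2 · 4 = 15
  Term 3 contributes 3 + 3 · 4 = 15
  Term 4 contributes 10 + 4 · 4 = 26
p(4) = ⊕ of these = min[-5, -1, 15, 15, 26] = -5.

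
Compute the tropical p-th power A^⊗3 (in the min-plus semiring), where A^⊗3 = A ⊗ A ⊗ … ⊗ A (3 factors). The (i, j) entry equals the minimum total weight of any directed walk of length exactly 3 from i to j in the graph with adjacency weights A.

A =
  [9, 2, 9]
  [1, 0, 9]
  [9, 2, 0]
A^⊗3 =
  [3, 2, 9]
  [1, 0, 9]
  [3, 2, 0]

Each entry (A^⊗3)_ij equals the minimum over all length-3 walks i = v_0 → v_1 → … → v_3 = j of Σ_t A[v_t][v_{t+1}]. For example, for (i, j) = (0, 2) we minimise over 9 possible intermediate vertex sequences; the minimum is 9, attained along the walk 0 → 2 → 2 → 2.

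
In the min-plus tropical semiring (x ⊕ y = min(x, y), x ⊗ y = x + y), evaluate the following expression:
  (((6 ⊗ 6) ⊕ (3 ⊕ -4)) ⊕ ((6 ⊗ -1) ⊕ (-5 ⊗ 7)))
(((6 ⊗ 6) ⊕ (3 ⊕ -4)) ⊕ ((6 ⊗ -1) ⊕ (-5 ⊗ 7))) = -4

Expand innermost to outermost. Recall ⊕ takes the minimum of its arguments and ⊗ takes their sum. Working out the expression (((6 ⊗ 6) ⊕ (3 ⊕ -4)) ⊕ ((6 ⊗ -1) ⊕ (-5 ⊗ 7))) gives -4.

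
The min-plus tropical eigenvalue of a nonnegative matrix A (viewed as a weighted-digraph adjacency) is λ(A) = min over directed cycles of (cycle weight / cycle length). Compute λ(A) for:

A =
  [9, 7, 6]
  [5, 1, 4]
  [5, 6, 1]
λ(A) = 1

Enumerate directed cycles and compute their means (weight / length). Sample:
  cycle 0 → 0: weight = 9, length = 1, mean = 9/1 ≈ 9.000
  cycle 1 → 1: weight = 1, length = 1, mean = 1/1 ≈ 1.000
  cycle 2 → 2: weight = 1, length = 1, mean = 1/1 ≈ 1.000
  cycle 0 → 1 → 0: weight = 12, length = 2, mean = 12/2 ≈ 6.000
  cycle 0 → 2 → 0: weight = 11, length = 2, mean = 11/2 ≈ 5.500
  cycle 1 → 0 → 1: weight = 12, length = 2, mean = 12/2 ≈ 6.000
Minimum mean = 1.000, attained e.g. along the cycle 1 → 1 with weight 1 and length 1. So λ(A) = 1/1 = 1.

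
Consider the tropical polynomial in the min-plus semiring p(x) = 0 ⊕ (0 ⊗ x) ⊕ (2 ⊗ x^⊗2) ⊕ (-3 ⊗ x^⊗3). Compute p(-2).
p(-2) = -9

A tropical monomial a ⊗ x^⊗i evaluates to a + i · x. Evaluating each term at x = -2:
  Term 0 contributes 0 + 0 · -2 = 0
  Term 1 contributes 0 + 1 · -2 = -2
  Term 2 contributes 2 + 2 · -2 = -2
  Term 3 contributes -3 + 3 · -2 = -9
p(-2) = ⊕ of these = min[0, -2, -2, -9] = -9.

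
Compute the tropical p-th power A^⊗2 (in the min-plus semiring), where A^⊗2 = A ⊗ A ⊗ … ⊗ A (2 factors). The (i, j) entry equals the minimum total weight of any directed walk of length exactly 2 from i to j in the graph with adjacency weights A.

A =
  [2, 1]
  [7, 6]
A^⊗2 =
  [4, 3]
  [9, 8]

Each entry (A^⊗2)_ij equals the minimum over all length-2 walks i = v_0 → v_1 → … → v_2 = j of Σ_t A[v_t][v_{t+1}]. For example, for (i, j) = (0, 1) we minimise over 2 possible intermediate vertex sequences; the minimum is 3, attained along the walk 0 → 0 → 1.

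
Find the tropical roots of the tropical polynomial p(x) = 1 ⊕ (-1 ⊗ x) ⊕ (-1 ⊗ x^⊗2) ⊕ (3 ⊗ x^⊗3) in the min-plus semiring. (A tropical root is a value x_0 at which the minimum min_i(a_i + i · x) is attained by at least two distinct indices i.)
Roots: {-4, 0, 2}

Each tropical root is a break point of the lower envelope of the lines y = a_i + i · x (there are 4 lines, with slopes 0, 1, ..., 3). Only the lines that attain the minimum somewhere contribute to roots; other lines are dominated. Here the surviving (envelope) indices are i = 3, i = 2, i = 1, i = 0.
Intersections between consecutive envelope lines give the roots: for adjacent envelope indices i < j the intersection is x = (a_i − a_j) / (j − i). Reading off the sorted break points: {-4, 0, 2}.
Verification: at each break x_0, at least two indices attain the minimum of min_i(a_i + i · x_0).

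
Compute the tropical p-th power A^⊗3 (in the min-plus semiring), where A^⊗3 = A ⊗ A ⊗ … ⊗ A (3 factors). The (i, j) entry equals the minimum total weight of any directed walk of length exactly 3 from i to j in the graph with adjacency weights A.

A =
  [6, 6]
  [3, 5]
A^⊗3 =
  [14, 15]
  [12, 14]

Each entry (A^⊗3)_ij equals the minimum over all length-3 walks i = v_0 → v_1 → … → v_3 = j of Σ_t A[v_t][v_{t+1}]. For example, for (i, j) = (0, 1) we minimise over 4 possible intermediate vertex sequences; the minimum is 15, attained along the walk 0 → 1 → 0 → 1.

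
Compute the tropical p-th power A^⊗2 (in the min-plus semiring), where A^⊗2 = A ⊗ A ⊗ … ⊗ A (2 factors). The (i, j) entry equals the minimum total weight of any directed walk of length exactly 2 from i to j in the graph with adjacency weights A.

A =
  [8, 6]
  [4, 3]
A^⊗2 =
  [10, 9]
  [7, 6]

Each entry (A^⊗2)_ij equals the minimum over all length-2 walks i = v_0 → v_1 → … → v_2 = j of Σ_t A[v_t][v_{t+1}]. For example, for (i, j) = (0, 1) we minimise over 2 possible intermediate vertex sequences; the minimum is 9, attained along the walk 0 → 1 → 1.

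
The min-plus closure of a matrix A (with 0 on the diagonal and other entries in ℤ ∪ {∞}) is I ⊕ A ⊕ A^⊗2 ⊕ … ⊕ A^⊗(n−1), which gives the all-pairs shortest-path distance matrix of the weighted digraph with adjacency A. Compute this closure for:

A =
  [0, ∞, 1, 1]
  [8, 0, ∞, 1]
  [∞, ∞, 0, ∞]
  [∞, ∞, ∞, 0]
Closure =
  [0, ∞, 1, 1]
  [8, 0, 9, 1]
  [∞, ∞, 0, ∞]
  [∞, ∞, ∞, 0]

This is the Floyd-Warshall all-pairs shortest-path computation. For each intermediate vertex k = 0, 1, …, 3, update dist[i][j] ← min(dist[i][j], dist[i][k] + dist[k][j]). The final matrix gives, for each (i, j), the minimum total weight of any directed path from i to j (possibly empty when i = j).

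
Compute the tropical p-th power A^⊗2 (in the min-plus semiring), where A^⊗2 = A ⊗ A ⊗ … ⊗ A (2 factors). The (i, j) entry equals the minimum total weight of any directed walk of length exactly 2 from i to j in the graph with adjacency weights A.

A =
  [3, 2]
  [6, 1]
A^⊗2 =
  [6, 3]
  [7, 2]

Each entry (A^⊗2)_ij equals the minimum over all length-2 walks i = v_0 → v_1 → … → v_2 = j of Σ_t A[v_t][v_{t+1}]. For example, for (i, j) = (0, 1) we minimise over 2 possible intermediate vertex sequences; the minimum is 3, attained along the walk 0 → 1 → 1.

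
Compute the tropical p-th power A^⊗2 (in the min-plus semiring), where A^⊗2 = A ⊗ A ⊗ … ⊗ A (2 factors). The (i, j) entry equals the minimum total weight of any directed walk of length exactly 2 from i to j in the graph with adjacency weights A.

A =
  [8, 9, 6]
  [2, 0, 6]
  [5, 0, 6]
A^⊗2 =
  [11, 6, 12]
  [2, 0, 6]
  [2, 0, 6]

Each entry (A^⊗2)_ij equals the minimum over all length-2 walks i = v_0 → v_1 → … → v_2 = j of Σ_t A[v_t][v_{t+1}]. For example, for (i, j) = (0, 2) we minimise over 3 possible intermediate vertex sequences; the minimum is 12, attained along the walk 0 → 2 → 2.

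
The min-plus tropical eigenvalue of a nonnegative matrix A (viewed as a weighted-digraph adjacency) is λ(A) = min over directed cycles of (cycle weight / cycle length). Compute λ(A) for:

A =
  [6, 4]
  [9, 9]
λ(A) = 6

Enumerate directed cycles and compute their means (weight / length). Sample:
  cycle 0 → 0: weight = 6, length = 1, mean = 6/1 ≈ 6.000
  cycle 1 → 1: weight = 9, length = 1, mean = 9/1 ≈ 9.000
  cycle 0 → 1 → 0: weight = 13, length = 2, mean = 13/2 ≈ 6.500
  cycle 1 → 0 → 1: weight = 13, length = 2, mean = 13/2 ≈ 6.500
Minimum mean = 6.000, attained e.g. along the cycle 0 → 0 with weight 6 and length 1. So λ(A) = 6/1 = 6.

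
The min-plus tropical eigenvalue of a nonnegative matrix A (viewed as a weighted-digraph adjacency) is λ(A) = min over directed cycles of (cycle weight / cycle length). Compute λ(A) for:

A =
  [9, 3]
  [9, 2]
λ(A) = 2

Enumerate directed cycles and compute their means (weight / length). Sample:
  cycle 0 → 0: weight = 9, length = 1, mean = 9/1 ≈ 9.000
  cycle 1 → 1: weight = 2, length = 1, mean = 2/1 ≈ 2.000
  cycle 0 → 1 → 0: weight = 12, length = 2, mean = 12/2 ≈ 6.000
  cycle 1 → 0 → 1: weight = 12, length = 2, mean = 12/2 ≈ 6.000
Minimum mean = 2.000, attained e.g. along the cycle 1 → 1 with weight 2 and length 1. So λ(A) = 2/1 = 2.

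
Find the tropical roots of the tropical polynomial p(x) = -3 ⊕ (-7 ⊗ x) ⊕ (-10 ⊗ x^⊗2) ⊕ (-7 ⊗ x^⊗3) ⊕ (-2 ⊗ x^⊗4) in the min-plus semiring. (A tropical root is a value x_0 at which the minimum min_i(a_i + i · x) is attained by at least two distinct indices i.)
Roots: {-5, -3, 3, 4}

Each tropical root is a break point of the lower envelope of the lines y = a_i + i · x (there are 5 lines, with slopes 0, 1, ..., 4). Only the lines that attain the minimum somewhere contribute to roots; other lines are dominated. Here the surviving (envelope) indices are i = 4, i = 3, i = 2, i = 1, i = 0.
Intersections between consecutive envelope lines give the roots: for adjacent envelope indices i < j the intersection is x = (a_i − a_j) / (j − i). Reading off the sorted break points: {-5, -3, 3, 4}.
Verification: at each break x_0, at least two indices attain the minimum of min_i(a_i + i · x_0).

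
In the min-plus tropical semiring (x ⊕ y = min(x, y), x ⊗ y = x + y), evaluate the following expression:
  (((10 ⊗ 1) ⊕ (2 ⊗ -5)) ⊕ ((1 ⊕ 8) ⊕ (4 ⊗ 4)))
(((10 ⊗ 1) ⊕ (2 ⊗ -5)) ⊕ ((1 ⊕ 8) ⊕ (4 ⊗ 4))) = -3

Expand innermost to outermost. Recall ⊕ takes the minimum of its arguments and ⊗ takes their sum. Working out the expression (((10 ⊗ 1) ⊕ (2 ⊗ -5)) ⊕ ((1 ⊕ 8) ⊕ (4 ⊗ 4))) gives -3.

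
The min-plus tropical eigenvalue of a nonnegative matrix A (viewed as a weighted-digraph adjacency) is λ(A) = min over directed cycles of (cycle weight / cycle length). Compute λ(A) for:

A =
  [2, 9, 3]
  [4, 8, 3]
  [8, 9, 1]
λ(A) = 1

Enumerate directed cycles and compute their means (weight / length). Sample:
  cycle 0 → 0: weight = 2, length = 1, mean = 2/1 ≈ 2.000
  cycle 1 → 1: weight = 8, length = 1, mean = 8/1 ≈ 8.000
  cycle 2 → 2: weight = 1, length = 1, mean = 1/1 ≈ 1.000
  cycle 0 → 1 → 0: weight = 13, length = 2, mean = 13/2 ≈ 6.500
  cycle 0 → 2 → 0: weight = 11, length = 2, mean = 11/2 ≈ 5.500
  cycle 1 → 0 → 1: weight = 13, length = 2, mean = 13/2 ≈ 6.500
Minimum mean = 1.000, attained e.g. along the cycle 2 → 2 with weight 1 and length 1. So λ(A) = 1/1 = 1.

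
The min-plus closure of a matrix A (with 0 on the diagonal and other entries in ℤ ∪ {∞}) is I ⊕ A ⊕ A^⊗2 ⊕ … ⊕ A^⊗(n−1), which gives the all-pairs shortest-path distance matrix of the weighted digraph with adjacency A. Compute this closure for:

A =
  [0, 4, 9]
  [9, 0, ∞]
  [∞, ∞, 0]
Closure =
  [0, 4, 9]
  [9, 0, 18]
  [∞, ∞, 0]

This is the Floyd-Warshall all-pairs shortest-path computation. For each intermediate vertex k = 0, 1, …, 2, update dist[i][j] ← min(dist[i][j], dist[i][k] + dist[k][j]). The final matrix gives, for each (i, j), the minimum total weight of any directed path from i to j (possibly empty when i = j).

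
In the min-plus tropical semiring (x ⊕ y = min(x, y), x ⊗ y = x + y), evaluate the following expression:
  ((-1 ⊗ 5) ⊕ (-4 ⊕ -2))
((-1 ⊗ 5) ⊕ (-4 ⊕ -2)) = -4

Expand innermost to outermost. Recall ⊕ takes the minimum of its arguments and ⊗ takes their sum. Working out the expression ((-1 ⊗ 5) ⊕ (-4 ⊕ -2)) gives -4.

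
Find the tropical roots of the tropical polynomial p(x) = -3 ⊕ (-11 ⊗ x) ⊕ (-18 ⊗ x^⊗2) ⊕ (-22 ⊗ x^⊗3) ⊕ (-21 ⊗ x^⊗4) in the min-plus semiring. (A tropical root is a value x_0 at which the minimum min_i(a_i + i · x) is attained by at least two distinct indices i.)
Roots: {-1, 4, 7, 8}

Each tropical root is a break point of the lower envelope of the lines y = a_i + i · x (there are 5 lines, with slopes 0, 1, ..., 4). Only the lines that attain the minimum somewhere contribute to roots; other lines are dominated. Here the surviving (envelope) indices are i = 4, i = 3, i = 2, i = 1, i = 0.
Intersections between consecutive envelope lines give the roots: for adjacent envelope indices i < j the intersection is x = (a_i − a_j) / (j − i). Reading off the sorted break points: {-1, 4, 7, 8}.
Verification: at each break x_0, at least two indices attain the minimum of min_i(a_i + i · x_0).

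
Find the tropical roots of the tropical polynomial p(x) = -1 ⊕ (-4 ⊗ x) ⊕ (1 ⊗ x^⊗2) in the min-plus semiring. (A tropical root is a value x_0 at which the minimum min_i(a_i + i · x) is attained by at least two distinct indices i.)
Roots: {-5, 3}

Each tropical root is a break point of the lower envelope of the lines y = a_i + i · x (there are 3 lines, with slopes 0, 1, ..., 2). Only the lines that attain the minimum somewhere contribute to roots; other lines are dominated. Here the surviving (envelope) indices are i = 2, i = 1, i = 0.
Intersections between consecutive envelope lines give the roots: for adjacent envelope indices i < j the intersection is x = (a_i − a_j) / (j − i). Reading off the sorted break points: {-5, 3}.
Verification: at each break x_0, at least two indices attain the minimum of min_i(a_i + i · x_0).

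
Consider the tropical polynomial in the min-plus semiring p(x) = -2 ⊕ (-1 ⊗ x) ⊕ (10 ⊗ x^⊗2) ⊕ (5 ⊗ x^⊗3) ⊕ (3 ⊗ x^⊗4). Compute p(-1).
p(-1) = -2

A tropical monomial a ⊗ x^⊗i evaluates to a + i · x. Evaluating each term at x = -1:
  Term 0 contributes -2 + 0 · -1 = -2
  Term 1 contributes -1 + 1 · -1 = -2
  Term 2 contributes 10 + 2 · -1 = 8
  Term 3 contributes 5 + 3 · -1 = 2
  Term 4 contributes 3 + 4 · -1 = -1
p(-1) = ⊕ of these = min[-2, -2, 8, 2, -1] = -2.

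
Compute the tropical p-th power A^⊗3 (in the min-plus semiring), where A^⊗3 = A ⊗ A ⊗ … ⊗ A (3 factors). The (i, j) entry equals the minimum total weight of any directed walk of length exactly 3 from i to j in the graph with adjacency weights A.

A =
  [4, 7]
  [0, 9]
A^⊗3 =
  [11, 14]
  [7, 11]

Each entry (A^⊗3)_ij equals the minimum over all length-3 walks i = v_0 → v_1 → … → v_3 = j of Σ_t A[v_t][v_{t+1}]. For example, for (i, j) = (0, 1) we minimise over 4 possible intermediate vertex sequences; the minimum is 14, attained along the walk 0 → 1 → 0 → 1.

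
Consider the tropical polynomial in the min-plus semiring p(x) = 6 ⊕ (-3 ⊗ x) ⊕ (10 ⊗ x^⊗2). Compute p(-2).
p(-2) = -5

A tropical monomial a ⊗ x^⊗i evaluates to a + i · x. Evaluating each term at x = -2:
  Term 0 contributes 6 + 0 · -2 = 6
  Term 1 contributes -3 + 1 · -2 = -5
  Term 2 contributes 10 + 2 · -2 = 6
p(-2) = ⊕ of these = min[6, -5, 6] = -5.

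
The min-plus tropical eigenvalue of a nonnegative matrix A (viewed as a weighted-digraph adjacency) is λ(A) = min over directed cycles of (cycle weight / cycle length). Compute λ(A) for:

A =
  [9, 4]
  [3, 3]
λ(A) = 3

Enumerate directed cycles and compute their means (weight / length). Sample:
  cycle 0 → 0: weight = 9, length = 1, mean = 9/1 ≈ 9.000
  cycle 1 → 1: weight = 3, length = 1, mean = 3/1 ≈ 3.000
  cycle 0 → 1 → 0: weight = 7, length = 2, mean = 7/2 ≈ 3.500
  cycle 1 → 0 → 1: weight = 7, length = 2, mean = 7/2 ≈ 3.500
Minimum mean = 3.000, attained e.g. along the cycle 1 → 1 with weight 3 and length 1. So λ(A) = 3/1 = 3.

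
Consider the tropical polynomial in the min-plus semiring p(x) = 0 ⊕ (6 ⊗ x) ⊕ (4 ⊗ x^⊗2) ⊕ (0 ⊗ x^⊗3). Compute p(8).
p(8) = 0

A tropical monomial a ⊗ x^⊗i evaluates to a + i · x. Evaluating each term at x = 8:
  Term 0 contributes 0 + 0 · 8 = 0
  Term 1 contributes 6 + 1 · 8 = 14
  Term 2 contributes 4 + 2 · 8 = 20
  Term 3 contributes 0 + 3 · 8 = 24
p(8) = ⊕ of these = min[0, 14, 20, 24] = 0.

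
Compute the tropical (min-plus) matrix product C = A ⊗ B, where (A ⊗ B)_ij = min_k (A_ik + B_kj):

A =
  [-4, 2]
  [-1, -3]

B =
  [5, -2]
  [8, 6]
A ⊗ B =
  [1, -6]
  [4, -3]

Apply the min-plus product entry-by-entry:
  C[0][0] = min over k of (A[0][0] + B[0][0] = -4 + 5 = 1, A[0][1] + B[1][0] = 2 + 8 = 10) = 1 (attained at k = 0)
  C[0][1] = min over k of (A[0][0] + B[0][1] = -4 + -2 = -6, A[0][1] + B[1][1] = 2 + 6 = 8) = -6 (attained at k = 0)
  C[1][0] = min over k of (A[1][0] + B[0][0] = -1 + 5 = 4, A[1][1] + B[1][0] = -3 + 8 = 5) = 4 (attained at k = 0)
  C[1][1] = min over k of (A[1][0] + B[0][1] = -1 + -2 = -3, A[1][1] + B[1][1] = -3 + 6 = 3) = -3 (attained at k = 0)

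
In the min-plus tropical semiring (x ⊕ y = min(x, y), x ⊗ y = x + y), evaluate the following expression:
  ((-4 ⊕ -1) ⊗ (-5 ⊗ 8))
((-4 ⊕ -1) ⊗ (-5 ⊗ 8)) = -1

Expand innermost to outermost. Recall ⊕ takes the minimum of its arguments and ⊗ takes their sum. Working out the expression ((-4 ⊕ -1) ⊗ (-5 ⊗ 8)) gives -1.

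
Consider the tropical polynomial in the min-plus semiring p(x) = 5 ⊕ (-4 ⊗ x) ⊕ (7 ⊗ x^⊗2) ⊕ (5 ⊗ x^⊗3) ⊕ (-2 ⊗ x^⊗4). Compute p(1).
p(1) = -3

A tropical monomial a ⊗ x^⊗i evaluates to a + i · x. Evaluating each term at x = 1:
  Term 0 contributes 5 + 0 · 1 = 5
  Term 1 contributes -4 + 1 · 1 = -3
  Term 2 contributes 7 + 2 · 1 = 9
  Term 3 contributes 5 + 3 · 1 = 8
  Term 4 contributes -2 + 4 · 1 = 2
p(1) = ⊕ of these = min[5, -3, 9, 8, 2] = -3.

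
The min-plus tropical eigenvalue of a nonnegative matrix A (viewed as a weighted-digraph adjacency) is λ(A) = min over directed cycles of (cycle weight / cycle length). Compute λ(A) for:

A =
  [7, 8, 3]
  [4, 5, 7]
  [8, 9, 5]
λ(A) = 5

Enumerate directed cycles and compute their means (weight / length). Sample:
  cycle 0 → 0: weight = 7, length = 1, mean = 7/1 ≈ 7.000
  cycle 1 → 1: weight = 5, length = 1, mean = 5/1 ≈ 5.000
  cycle 2 → 2: weight = 5, length = 1, mean = 5/1 ≈ 5.000
  cycle 0 → 1 → 0: weight = 12, length = 2, mean = 12/2 ≈ 6.000
  cycle 0 → 2 → 0: weight = 11, length = 2, mean = 11/2 ≈ 5.500
  cycle 1 → 0 → 1: weight = 12, length = 2, mean = 12/2 ≈ 6.000
Minimum mean = 5.000, attained e.g. along the cycle 1 → 1 with weight 5 and length 1. So λ(A) = 5/1 = 5.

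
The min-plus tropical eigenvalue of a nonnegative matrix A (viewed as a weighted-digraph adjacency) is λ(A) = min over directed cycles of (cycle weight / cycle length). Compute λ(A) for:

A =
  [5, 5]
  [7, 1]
λ(A) = 1

Enumerate directed cycles and compute their means (weight / length). Sample:
  cycle 0 → 0: weight = 5, length = 1, mean = 5/1 ≈ 5.000
  cycle 1 → 1: weight = 1, length = 1, mean = 1/1 ≈ 1.000
  cycle 0 → 1 → 0: weight = 12, length = 2, mean = 12/2 ≈ 6.000
  cycle 1 → 0 → 1: weight = 12, length = 2, mean = 12/2 ≈ 6.000
Minimum mean = 1.000, attained e.g. along the cycle 1 → 1 with weight 1 and length 1. So λ(A) = 1/1 = 1.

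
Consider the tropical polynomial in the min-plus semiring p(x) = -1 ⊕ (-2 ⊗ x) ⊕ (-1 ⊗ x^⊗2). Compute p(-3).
p(-3) = -7

A tropical monomial a ⊗ x^⊗i evaluates to a + i · x. Evaluating each term at x = -3:
  Term 0 contributes -1 + 0 · -3 = -1
  Term 1 contributes -2 + 1 · -3 = -5
  Term 2 contributes -1 + 2 · -3 = -7
p(-3) = ⊕ of these = min[-1, -5, -7] = -7.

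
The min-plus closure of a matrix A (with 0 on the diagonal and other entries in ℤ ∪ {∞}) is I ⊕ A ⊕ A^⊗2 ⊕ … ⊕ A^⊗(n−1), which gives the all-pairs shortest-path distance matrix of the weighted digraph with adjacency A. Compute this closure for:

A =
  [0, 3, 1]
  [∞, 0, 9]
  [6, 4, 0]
Closure =
  [0, 3, 1]
  [15, 0, 9]
  [6, 4, 0]

This is the Floyd-Warshall all-pairs shortest-path computation. For each intermediate vertex k = 0, 1, …, 2, update dist[i][j] ← min(dist[i][j], dist[i][k] + dist[k][j]). The final matrix gives, for each (i, j), the minimum total weight of any directed path from i to j (possibly empty when i = j).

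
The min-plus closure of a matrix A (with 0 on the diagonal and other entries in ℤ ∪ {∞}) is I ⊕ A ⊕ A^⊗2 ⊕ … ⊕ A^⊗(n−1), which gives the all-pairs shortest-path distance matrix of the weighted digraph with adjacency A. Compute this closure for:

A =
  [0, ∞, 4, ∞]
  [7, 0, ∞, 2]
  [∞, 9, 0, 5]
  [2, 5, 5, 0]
Closure =
  [0, 13, 4, 9]
  [4, 0, 7, 2]
  [7, 9, 0, 5]
  [2, 5, 5, 0]

This is the Floyd-Warshall all-pairs shortest-path computation. For each intermediate vertex k = 0, 1, …, 3, update dist[i][j] ← min(dist[i][j], dist[i][k] + dist[k][j]). The final matrix gives, for each (i, j), the minimum total weight of any directed path from i to j (possibly empty when i = j).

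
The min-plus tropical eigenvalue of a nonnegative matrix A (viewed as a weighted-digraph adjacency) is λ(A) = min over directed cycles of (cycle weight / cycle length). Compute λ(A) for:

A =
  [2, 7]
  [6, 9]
λ(A) = 2

Enumerate directed cycles and compute their means (weight / length). Sample:
  cycle 0 → 0: weight = 2, length = 1, mean = 2/1 ≈ 2.000
  cycle 1 → 1: weight = 9, length = 1, mean = 9/1 ≈ 9.000
  cycle 0 → 1 → 0: weight = 13, length = 2, mean = 13/2 ≈ 6.500
  cycle 1 → 0 → 1: weight = 13, length = 2, mean = 13/2 ≈ 6.500
Minimum mean = 2.000, attained e.g. along the cycle 0 → 0 with weight 2 and length 1. So λ(A) = 2/1 = 2.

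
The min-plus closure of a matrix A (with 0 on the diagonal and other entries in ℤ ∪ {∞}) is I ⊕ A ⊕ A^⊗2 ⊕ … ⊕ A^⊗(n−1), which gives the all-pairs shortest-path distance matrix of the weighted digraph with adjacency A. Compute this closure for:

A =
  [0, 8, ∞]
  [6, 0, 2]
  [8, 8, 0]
Closure =
  [0, 8, 10]
  [6, 0, 2]
  [8, 8, 0]

This is the Floyd-Warshall all-pairs shortest-path computation. For each intermediate vertex k = 0, 1, …, 2, update dist[i][j] ← min(dist[i][j], dist[i][k] + dist[k][j]). The final matrix gives, for each (i, j), the minimum total weight of any directed path from i to j (possibly empty when i = j).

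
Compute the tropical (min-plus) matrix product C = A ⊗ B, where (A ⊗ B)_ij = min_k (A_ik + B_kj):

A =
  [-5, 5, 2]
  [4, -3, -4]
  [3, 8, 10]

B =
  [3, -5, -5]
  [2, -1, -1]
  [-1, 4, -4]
A ⊗ B =
  [-2, -10, -10]
  [-5, -4, -8]
  [6, -2, -2]

Apply the min-plus product entry-by-entry:
  C[0][0] = min over k of (A[0][0] + B[0][0] = -5 + 3 = -2, A[0][1] + B[1][0] = 5 + 2 = 7, A[0][2] + B[2][0] = 2 + -1 = 1) = -2 (attained at k = 0)
  C[0][1] = min over k of (A[0][0] + B[0][1] = -5 + -5 = -10, A[0][1] + B[1][1] = 5 + -1 = 4, A[0][2] + B[2][1] = 2 + 4 = 6) = -10 (attained at k = 0)
  C[0][2] = min over k of (A[0][0] + B[0][2] = -5 + -5 = -10, A[0][1] + B[1][2] = 5 + -1 = 4, A[0][2] + B[2][2] = 2 + -4 = -2) = -10 (attained at k = 0)
  C[1][0] = min over k of (A[1][0] + B[0][0] = 4 + 3 = 7, A[1][1] + B[1][0] = -3 + 2 = -1, A[1][2] + B[2][0] = -4 + -1 = -5) = -5 (attained at k = 2)
  C[1][1] = min over k of (A[1][0] + B[0][1] = 4 + -5 = -1, A[1][1] + B[1][1] = -3 + -1 = -4, A[1][2] + B[2][1] = -4 + 4 = 0) = -4 (attained at k = 1)
  C[1][2] = min over k of (A[1][0] + B[0][2] = 4 + -5 = -1, A[1][1] + B[1][2] = -3 + -1 = -4, A[1][2] + B[2][2] = -4 + -4 = -8) = -8 (attained at k = 2)
  C[2][0] = min over k of (A[2][0] + B[0][0] = 3 + 3 = 6, A[2][1] + B[1][0] = 8 + 2 = 10, A[2][2] + B[2][0] = 10 + -1 = 9) = 6 (attained at k = 0)
  C[2][1] = min over k of (A[2][0] + B[0][1] = 3 + -5 = -2, A[2][1] + B[1][1] = 8 + -1 = 7, A[2][2] + B[2][1] = 10 + 4 = 14) = -2 (attained at k = 0)
  C[2][2] = min over k of (A[2][0] + B[0][2] = 3 + -5 = -2, A[2][1] + B[1][2] = 8 + -1 = 7, A[2][2] + B[2][2] = 10 + -4 = 6) = -2 (attained at k = 0)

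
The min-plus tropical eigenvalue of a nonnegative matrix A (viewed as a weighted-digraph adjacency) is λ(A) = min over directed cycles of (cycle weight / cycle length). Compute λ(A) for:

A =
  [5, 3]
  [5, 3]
λ(A) = 3

Enumerate directed cycles and compute their means (weight / length). Sample:
  cycle 0 → 0: weight = 5, length = 1, mean = 5/1 ≈ 5.000
  cycle 1 → 1: weight = 3, length = 1, mean = 3/1 ≈ 3.000
  cycle 0 → 1 → 0: weight = 8, length = 2, mean = 8/2 ≈ 4.000
  cycle 1 → 0 → 1: weight = 8, length = 2, mean = 8/2 ≈ 4.000
Minimum mean = 3.000, attained e.g. along the cycle 1 → 1 with weight 3 and length 1. So λ(A) = 3/1 = 3.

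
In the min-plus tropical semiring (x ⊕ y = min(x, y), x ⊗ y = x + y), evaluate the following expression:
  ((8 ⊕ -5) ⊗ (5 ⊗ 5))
((8 ⊕ -5) ⊗ (5 ⊗ 5)) = 5

Expand innermost to outermost. Recall ⊕ takes the minimum of its arguments and ⊗ takes their sum. Working out the expression ((8 ⊕ -5) ⊗ (5 ⊗ 5)) gives 5.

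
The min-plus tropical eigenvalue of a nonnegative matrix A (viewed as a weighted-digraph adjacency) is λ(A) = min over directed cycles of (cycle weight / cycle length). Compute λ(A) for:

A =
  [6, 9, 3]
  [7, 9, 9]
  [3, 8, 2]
λ(A) = 2

Enumerate directed cycles and compute their means (weight / length). Sample:
  cycle 0 → 0: weight = 6, length = 1, mean = 6/1 ≈ 6.000
  cycle 1 → 1: weight = 9, length = 1, mean = 9/1 ≈ 9.000
  cycle 2 → 2: weight = 2, length = 1, mean = 2/1 ≈ 2.000
  cycle 0 → 1 → 0: weight = 16, length = 2, mean = 16/2 ≈ 8.000
  cycle 0 → 2 → 0: weight = 6, length = 2, mean = 6/2 ≈ 3.000
  cycle 1 → 0 → 1: weight = 16, length = 2, mean = 16/2 ≈ 8.000
Minimum mean = 2.000, attained e.g. along the cycle 2 → 2 with weight 2 and length 1. So λ(A) = 2/1 = 2.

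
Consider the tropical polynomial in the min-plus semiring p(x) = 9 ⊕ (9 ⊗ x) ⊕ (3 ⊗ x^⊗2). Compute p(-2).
p(-2) = -1

A tropical monomial a ⊗ x^⊗i evaluates to a + i · x. Evaluating each term at x = -2:
  Term 0 contributes 9 + 0 · -2 = 9
  Term 1 contributes 9 + 1 · -2 = 7
  Term 2 contributes 3 + 2 · -2 = -1
p(-2) = ⊕ of these = min[9, 7, -1] = -1.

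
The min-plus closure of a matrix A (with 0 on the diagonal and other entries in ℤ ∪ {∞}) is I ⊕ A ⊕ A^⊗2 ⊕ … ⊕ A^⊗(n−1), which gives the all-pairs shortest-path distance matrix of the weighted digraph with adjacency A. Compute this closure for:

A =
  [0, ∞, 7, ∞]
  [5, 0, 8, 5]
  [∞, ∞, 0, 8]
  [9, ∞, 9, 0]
Closure =
  [0, ∞, 7, 15]
  [5, 0, 8, 5]
  [17, ∞, 0, 8]
  [9, ∞, 9, 0]

This is the Floyd-Warshall all-pairs shortest-path computation. For each intermediate vertex k = 0, 1, …, 3, update dist[i][j] ← min(dist[i][j], dist[i][k] + dist[k][j]). The final matrix gives, for each (i, j), the minimum total weight of any directed path from i to j (possibly empty when i = j).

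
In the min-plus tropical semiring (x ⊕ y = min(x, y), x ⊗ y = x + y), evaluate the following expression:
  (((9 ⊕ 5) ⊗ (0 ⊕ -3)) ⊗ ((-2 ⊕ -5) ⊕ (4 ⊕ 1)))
(((9 ⊕ 5) ⊗ (0 ⊕ -3)) ⊗ ((-2 ⊕ -5) ⊕ (4 ⊕ 1))) = -3

Expand innermost to outermost. Recall ⊕ takes the minimum of its arguments and ⊗ takes their sum. Working out the expression (((9 ⊕ 5) ⊗ (0 ⊕ -3)) ⊗ ((-2 ⊕ -5) ⊕ (4 ⊕ 1))) gives -3.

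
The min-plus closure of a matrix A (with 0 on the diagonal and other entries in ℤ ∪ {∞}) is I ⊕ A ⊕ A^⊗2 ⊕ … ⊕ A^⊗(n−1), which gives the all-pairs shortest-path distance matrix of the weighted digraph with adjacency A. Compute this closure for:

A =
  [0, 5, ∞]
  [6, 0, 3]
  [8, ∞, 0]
Closure =
  [0, 5, 8]
  [6, 0, 3]
  [8, 13, 0]

This is the Floyd-Warshall all-pairs shortest-path computation. For each intermediate vertex k = 0, 1, …, 2, update dist[i][j] ← min(dist[i][j], dist[i][k] + dist[k][j]). The final matrix gives, for each (i, j), the minimum total weight of any directed path from i to j (possibly empty when i = j).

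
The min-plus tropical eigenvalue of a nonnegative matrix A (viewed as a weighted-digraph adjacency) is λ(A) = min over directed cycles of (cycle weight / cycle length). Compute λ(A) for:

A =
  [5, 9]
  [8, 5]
λ(A) = 5

Enumerate directed cycles and compute their means (weight / length). Sample:
  cycle 0 → 0: weight = 5, length = 1, mean = 5/1 ≈ 5.000
  cycle 1 → 1: weight = 5, length = 1, mean = 5/1 ≈ 5.000
  cycle 0 → 1 → 0: weight = 17, length = 2, mean = 17/2 ≈ 8.500
  cycle 1 → 0 → 1: weight = 17, length = 2, mean = 17/2 ≈ 8.500
Minimum mean = 5.000, attained e.g. along the cycle 0 → 0 with weight 5 and length 1. So λ(A) = 5/1 = 5.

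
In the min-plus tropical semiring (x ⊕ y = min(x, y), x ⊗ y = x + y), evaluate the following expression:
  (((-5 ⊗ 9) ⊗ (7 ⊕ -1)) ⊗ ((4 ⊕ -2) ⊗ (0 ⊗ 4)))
(((-5 ⊗ 9) ⊗ (7 ⊕ -1)) ⊗ ((4 ⊕ -2) ⊗ (0 ⊗ 4))) = 5

Expand innermost to outermost. Recall ⊕ takes the minimum of its arguments and ⊗ takes their sum. Working out the expression (((-5 ⊗ 9) ⊗ (7 ⊕ -1)) ⊗ ((4 ⊕ -2) ⊗ (0 ⊗ 4))) gives 5.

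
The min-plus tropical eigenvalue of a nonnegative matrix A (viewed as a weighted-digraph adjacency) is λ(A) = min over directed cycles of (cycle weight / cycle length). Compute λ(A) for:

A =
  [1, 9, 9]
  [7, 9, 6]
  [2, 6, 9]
λ(A) = 1

Enumerate directed cycles and compute their means (weight / length). Sample:
  cycle 0 → 0: weight = 1, length = 1, mean = 1/1 ≈ 1.000
  cycle 1 → 1: weight = 9, length = 1, mean = 9/1 ≈ 9.000
  cycle 2 → 2: weight = 9, length = 1, mean = 9/1 ≈ 9.000
  cycle 0 → 1 → 0: weight = 16, length = 2, mean = 16/2 ≈ 8.000
  cycle 0 → 2 → 0: weight = 11, length = 2, mean = 11/2 ≈ 5.500
  cycle 1 → 0 → 1: weight = 16, length = 2, mean = 16/2 ≈ 8.000
Minimum mean = 1.000, attained e.g. along the cycle 0 → 0 with weight 1 and length 1. So λ(A) = 1/1 = 1.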